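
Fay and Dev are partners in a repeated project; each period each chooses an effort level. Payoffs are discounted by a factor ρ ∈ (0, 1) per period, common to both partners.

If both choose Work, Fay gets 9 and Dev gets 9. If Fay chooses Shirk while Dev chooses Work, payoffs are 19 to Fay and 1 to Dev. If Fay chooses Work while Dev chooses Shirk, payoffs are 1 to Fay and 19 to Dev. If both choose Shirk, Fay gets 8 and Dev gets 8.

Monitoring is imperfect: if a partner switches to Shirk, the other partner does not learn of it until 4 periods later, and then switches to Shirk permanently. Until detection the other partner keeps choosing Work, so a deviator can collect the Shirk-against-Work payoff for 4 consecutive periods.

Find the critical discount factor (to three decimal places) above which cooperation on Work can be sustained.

The best deviation is to choose Shirk for all 4 undetected periods, earning 19 each, then 8 forever once detected.
Deviation value: 19(1−ρ^4)/(1−ρ) + 8ρ^4/(1−ρ); cooperation value: 9/(1−ρ).
IC: 9 ≥ 19(1−ρ^4) + 8ρ^4 = 19 − 11ρ^4.
So ρ^4 ≥ 10/11, giving ρ ≥ (10/11)^(1/4) ≈ 0.976.

0.976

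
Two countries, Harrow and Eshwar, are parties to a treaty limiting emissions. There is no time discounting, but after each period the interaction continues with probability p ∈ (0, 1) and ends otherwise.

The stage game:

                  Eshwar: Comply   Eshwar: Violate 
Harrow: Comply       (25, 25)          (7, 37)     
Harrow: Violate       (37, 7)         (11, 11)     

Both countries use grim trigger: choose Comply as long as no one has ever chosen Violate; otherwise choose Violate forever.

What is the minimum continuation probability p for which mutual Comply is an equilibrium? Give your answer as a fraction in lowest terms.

6/13

Expected cooperation value is 25 + p·25 + p²·25 + … = 25/(1−p); deviation gives 37 + p·11/(1−p).
25 ≥ 37(1−p) + 11p ⇒ 26p ≥ 12 ⇒ p ≥ 12/26 = 6/13.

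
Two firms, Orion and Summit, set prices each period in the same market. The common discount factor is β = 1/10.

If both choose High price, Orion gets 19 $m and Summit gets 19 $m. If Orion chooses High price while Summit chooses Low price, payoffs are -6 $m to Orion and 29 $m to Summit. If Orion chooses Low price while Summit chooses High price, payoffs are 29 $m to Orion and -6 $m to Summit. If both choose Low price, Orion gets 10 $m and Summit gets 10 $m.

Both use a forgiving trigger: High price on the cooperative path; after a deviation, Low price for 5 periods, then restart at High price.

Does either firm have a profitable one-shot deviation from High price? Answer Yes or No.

Yes

Comparing payoff streams over the 6 periods until play realigns: cooperate → 19(1+β+…+β^5); deviate → 29 + 10(β+…+β^5).
Cooperation is sustained iff (19−10)(β+…+β^5) ≥ 29−19.
β+…+β^5 = 1/10·(1−(1/10)^5)/(1−1/10) = 0.1111, and (29−19)/(19−10) = 1.1111.
0.1111 < 1.1111, so cooperation is not sustainable.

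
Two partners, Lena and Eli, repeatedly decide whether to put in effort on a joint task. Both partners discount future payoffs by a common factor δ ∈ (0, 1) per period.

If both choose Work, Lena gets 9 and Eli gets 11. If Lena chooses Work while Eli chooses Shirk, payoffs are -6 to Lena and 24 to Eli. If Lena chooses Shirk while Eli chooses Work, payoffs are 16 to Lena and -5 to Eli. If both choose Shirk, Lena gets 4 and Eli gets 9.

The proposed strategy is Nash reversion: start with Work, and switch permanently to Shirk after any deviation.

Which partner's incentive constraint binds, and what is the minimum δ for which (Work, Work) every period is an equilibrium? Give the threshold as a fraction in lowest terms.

Lena's threshold: (16−9)/(16−4) = 7/12.
Eli's threshold: (24−11)/(24−9) = 13/15.
7/12 < 13/15, so Eli binds and δ* = 13/15.

Eli; δ ≥ 13/15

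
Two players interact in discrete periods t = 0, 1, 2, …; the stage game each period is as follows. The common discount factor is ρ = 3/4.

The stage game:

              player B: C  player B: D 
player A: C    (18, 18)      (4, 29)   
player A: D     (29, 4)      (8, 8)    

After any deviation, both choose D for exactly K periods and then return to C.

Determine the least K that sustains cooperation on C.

2

No profitable deviation requires (18−8)(ρ+…+ρ^K) ≥ 29−18, i.e. ρ+…+ρ^K ≥ 11/10 ≈ 1.1000.
With ρ = 3/4, the partial sums are K=1: 0.7500, K=2: 1.3125.
K = 2 is the first length at which the sum reaches 1.1000.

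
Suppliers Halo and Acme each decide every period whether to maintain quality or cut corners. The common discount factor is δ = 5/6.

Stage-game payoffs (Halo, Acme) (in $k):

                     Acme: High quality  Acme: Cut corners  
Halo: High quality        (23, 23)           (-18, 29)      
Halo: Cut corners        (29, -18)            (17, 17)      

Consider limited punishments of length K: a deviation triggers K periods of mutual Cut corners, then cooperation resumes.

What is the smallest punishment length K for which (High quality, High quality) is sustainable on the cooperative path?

2

No profitable deviation requires (23−17)(δ+…+δ^K) ≥ 29−23, i.e. δ+…+δ^K ≥ 1 ≈ 1.0000.
With δ = 5/6, the partial sums are K=1: 0.8333, K=2: 1.5278.
K = 2 is the first length at which the sum reaches 1.0000.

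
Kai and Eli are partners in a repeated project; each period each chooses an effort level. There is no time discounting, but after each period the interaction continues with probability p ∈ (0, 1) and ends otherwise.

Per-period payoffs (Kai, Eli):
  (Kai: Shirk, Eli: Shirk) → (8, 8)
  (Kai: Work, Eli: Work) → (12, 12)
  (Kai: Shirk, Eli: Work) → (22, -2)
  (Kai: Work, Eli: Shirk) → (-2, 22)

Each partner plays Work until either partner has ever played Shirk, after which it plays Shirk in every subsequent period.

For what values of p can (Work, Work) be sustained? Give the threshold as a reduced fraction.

Expected cooperation value is 12 + p·12 + p²·12 + … = 12/(1−p); deviation gives 22 + p·8/(1−p).
12 ≥ 22(1−p) + 8p ⇒ 14p ≥ 10 ⇒ p ≥ 10/14 = 5/7.

5/7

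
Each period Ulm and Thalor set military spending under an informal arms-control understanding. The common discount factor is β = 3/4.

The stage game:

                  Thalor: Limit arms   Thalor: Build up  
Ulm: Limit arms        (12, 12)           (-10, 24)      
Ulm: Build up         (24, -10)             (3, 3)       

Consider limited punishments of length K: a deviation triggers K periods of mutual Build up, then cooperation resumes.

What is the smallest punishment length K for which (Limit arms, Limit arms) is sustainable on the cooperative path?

3

IC: β(1−β^K)/(1−β) ≥ (24−12)/(12−3) = 4/3.
With β = 3/4: need 1 − β^K ≥ 4/3·(1−3/4)/(3/4), i.e. β^K ≤ 0.5556.
Since (3/4)^2 = 0.5625 and (3/4)^3 = 0.4219, the smallest such K is 3.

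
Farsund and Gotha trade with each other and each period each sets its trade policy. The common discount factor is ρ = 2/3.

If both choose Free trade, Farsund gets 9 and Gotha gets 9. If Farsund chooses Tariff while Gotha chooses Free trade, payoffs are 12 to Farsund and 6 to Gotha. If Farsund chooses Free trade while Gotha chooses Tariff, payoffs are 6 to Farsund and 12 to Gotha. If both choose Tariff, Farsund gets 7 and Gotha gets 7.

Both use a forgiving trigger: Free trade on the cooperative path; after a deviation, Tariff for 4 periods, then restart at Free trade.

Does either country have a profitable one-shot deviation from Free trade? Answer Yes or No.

No

IC: ρ+…+ρ^4 ≥ (12−9)/(9−7) = 3/2.
At ρ = 2/3: partial sum = 1.6049 ≥ 1.5000. Cooperation sustainable.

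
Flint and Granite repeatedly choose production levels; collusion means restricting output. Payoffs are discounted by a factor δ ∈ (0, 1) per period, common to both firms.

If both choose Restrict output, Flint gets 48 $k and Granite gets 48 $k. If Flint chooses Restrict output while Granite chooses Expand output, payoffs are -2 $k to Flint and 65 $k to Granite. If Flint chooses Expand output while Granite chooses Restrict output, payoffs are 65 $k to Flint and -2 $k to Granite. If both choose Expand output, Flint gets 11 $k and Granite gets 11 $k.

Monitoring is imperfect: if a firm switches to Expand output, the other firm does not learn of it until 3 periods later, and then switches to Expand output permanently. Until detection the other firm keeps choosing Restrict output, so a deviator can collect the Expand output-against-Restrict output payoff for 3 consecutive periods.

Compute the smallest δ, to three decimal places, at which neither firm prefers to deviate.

0.680

Deviating for the 3 undetected periods gains 65−48 = 17 per period over cooperation, then loses 48−11 = 37 per period forever once punishment starts.
Gain: 17(1 + δ + … + δ^2); loss: 37·δ^3/(1−δ).
No profitable deviation ⇔ 17(1−δ^3) ≤ 37·δ^3, i.e. δ^3 ≥ 17/(17+37) = 17/54.
Hence δ ≥ (17/54)^(1/3) ≈ 0.680.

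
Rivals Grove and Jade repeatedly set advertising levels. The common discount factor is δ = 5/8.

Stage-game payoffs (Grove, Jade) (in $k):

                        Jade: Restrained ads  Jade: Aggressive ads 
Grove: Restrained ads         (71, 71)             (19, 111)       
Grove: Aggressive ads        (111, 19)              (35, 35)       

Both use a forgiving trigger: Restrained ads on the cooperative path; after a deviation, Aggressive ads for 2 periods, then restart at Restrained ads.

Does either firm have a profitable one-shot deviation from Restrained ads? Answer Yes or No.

IC: δ+…+δ^2 ≥ (111−71)/(71−35) = 10/9.
At δ = 5/8: partial sum = 1.0156 < 1.1111. Cooperation not sustainable.

Yes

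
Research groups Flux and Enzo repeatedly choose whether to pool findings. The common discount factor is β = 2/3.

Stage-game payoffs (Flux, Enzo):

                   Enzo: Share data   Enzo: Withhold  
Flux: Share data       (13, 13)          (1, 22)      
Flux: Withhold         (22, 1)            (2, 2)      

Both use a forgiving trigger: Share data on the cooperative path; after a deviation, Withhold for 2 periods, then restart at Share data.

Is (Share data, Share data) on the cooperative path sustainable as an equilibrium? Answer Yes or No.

Yes

Comparing payoff streams over the 3 periods until play realigns: cooperate → 13(1+β+…+β^2); deviate → 22 + 2(β+…+β^2).
Cooperation is sustained iff (13−2)(β+…+β^2) ≥ 22−13.
β+…+β^2 = 2/3·(1−(2/3)^2)/(1−2/3) = 1.1111, and (22−13)/(13−2) = 0.8182.
1.1111 ≥ 0.8182, so cooperation is sustainable.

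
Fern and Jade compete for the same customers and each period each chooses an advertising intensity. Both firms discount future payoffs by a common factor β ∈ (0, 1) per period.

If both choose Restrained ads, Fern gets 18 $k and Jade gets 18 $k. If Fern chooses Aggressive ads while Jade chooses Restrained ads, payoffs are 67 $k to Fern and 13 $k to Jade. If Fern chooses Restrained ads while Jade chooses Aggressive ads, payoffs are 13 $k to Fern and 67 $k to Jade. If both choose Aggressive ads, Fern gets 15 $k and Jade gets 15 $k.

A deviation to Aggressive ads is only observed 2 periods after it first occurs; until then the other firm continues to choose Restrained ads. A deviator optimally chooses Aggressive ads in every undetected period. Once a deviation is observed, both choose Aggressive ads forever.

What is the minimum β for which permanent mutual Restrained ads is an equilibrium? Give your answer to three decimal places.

0.971

Deviating for the 2 undetected periods gains 67−18 = 49 per period over cooperation, then loses 18−15 = 3 per period forever once punishment starts.
Gain: 49(1 + β + … + β^1); loss: 3·β^2/(1−β).
No profitable deviation ⇔ 49(1−β^2) ≤ 3·β^2, i.e. β^2 ≥ 49/(49+3) = 49/52.
Hence β ≥ (49/52)^(1/2) ≈ 0.971.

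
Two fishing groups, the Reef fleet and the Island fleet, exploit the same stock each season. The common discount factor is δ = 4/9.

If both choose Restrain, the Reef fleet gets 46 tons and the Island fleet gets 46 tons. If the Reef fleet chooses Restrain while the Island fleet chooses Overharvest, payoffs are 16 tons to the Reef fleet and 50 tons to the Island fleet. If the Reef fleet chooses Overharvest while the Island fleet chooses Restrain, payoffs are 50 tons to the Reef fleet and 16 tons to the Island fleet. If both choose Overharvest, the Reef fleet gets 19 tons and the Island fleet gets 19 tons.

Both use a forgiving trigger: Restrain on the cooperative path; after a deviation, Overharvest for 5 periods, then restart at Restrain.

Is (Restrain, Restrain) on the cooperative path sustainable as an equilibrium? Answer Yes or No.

Yes

Comparing payoff streams over the 6 periods until play realigns: cooperate → 46(1+δ+…+δ^5); deviate → 50 + 19(δ+…+δ^5).
Cooperation is sustained iff (46−19)(δ+…+δ^5) ≥ 50−46.
δ+…+δ^5 = 4/9·(1−(4/9)^5)/(1−4/9) = 0.7861, and (50−46)/(46−19) = 0.1481.
0.7861 ≥ 0.1481, so cooperation is sustainable.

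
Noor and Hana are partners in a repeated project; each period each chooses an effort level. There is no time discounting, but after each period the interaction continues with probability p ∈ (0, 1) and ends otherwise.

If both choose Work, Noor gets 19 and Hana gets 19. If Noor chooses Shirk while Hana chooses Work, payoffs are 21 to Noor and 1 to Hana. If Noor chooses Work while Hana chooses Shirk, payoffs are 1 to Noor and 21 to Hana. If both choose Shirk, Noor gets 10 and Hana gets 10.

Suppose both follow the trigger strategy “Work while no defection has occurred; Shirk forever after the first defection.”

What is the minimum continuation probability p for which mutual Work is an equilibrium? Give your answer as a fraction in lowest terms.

2/11

Expected cooperation value is 19 + p·19 + p²·19 + … = 19/(1−p); deviation gives 21 + p·10/(1−p).
19 ≥ 21(1−p) + 10p ⇒ 11p ≥ 2 ⇒ p ≥ 2/11.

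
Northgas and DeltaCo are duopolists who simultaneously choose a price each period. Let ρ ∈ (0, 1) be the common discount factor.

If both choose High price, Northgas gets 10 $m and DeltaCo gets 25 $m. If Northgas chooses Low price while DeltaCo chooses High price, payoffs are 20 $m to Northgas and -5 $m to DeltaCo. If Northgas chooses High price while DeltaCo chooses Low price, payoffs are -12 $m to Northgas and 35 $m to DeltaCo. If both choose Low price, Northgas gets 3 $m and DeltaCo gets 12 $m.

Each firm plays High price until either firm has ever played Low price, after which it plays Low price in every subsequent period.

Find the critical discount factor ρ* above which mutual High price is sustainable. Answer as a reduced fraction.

10/17

For Northgas: deviation gain 20−10 = 10, per-period punishment loss 10−3 = 7. IC gives ρ ≥ 10/17.
For DeltaCo: gain 10, loss 13 per period, so ρ ≥ 10/23.
The tighter constraint is Northgas's, so cooperation needs ρ ≥ 10/17.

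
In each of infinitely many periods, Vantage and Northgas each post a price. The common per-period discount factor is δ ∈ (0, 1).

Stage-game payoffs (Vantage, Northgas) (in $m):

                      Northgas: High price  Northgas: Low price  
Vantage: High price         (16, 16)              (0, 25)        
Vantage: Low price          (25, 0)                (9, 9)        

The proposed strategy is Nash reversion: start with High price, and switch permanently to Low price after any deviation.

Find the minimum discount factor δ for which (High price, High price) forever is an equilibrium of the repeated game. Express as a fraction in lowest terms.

Under grim trigger the critical discount factor is (T−C)/(T−P) with T = 25, C = 16, P = 9.
δ* = (25−16)/(25−9) = 9/16.

9/16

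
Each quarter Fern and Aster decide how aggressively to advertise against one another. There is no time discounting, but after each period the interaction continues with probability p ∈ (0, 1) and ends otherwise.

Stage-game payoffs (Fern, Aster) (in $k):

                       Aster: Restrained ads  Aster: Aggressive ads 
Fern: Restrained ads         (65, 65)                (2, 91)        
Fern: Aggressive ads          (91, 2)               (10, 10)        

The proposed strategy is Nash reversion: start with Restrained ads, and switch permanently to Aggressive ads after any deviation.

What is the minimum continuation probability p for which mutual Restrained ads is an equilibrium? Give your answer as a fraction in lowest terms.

Expected cooperation value is 65 + p·65 + p²·65 + … = 65/(1−p); deviation gives 91 + p·10/(1−p).
65 ≥ 91(1−p) + 10p ⇒ 81p ≥ 26 ⇒ p ≥ 26/81.

26/81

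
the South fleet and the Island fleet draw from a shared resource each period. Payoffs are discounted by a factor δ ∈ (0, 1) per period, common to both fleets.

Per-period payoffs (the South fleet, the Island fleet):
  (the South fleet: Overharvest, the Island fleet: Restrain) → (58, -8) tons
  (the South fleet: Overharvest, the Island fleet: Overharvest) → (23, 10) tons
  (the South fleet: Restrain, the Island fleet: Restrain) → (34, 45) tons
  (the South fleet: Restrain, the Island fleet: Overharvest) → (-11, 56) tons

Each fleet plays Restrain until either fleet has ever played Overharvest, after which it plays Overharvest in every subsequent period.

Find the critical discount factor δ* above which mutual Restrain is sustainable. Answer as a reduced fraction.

For the South fleet: deviation gain 58−34 = 24, per-period punishment loss 34−23 = 11. IC gives δ ≥ 24/35.
For the Island fleet: gain 11, loss 35 per period, so δ ≥ 11/46.
The tighter constraint is the South fleet's, so cooperation needs δ ≥ 24/35.

24/35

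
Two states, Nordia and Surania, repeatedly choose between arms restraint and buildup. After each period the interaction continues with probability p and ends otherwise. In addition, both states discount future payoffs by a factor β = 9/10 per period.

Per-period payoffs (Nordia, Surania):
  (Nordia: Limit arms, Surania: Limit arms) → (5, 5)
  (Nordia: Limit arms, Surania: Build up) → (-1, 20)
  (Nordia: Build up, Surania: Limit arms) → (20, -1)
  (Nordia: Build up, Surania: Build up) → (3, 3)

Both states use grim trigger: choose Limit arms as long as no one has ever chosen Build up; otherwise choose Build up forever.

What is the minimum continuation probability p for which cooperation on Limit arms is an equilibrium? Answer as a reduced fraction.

50/51

Expected continuation weight on next period's payoff is β·p = 9/10·p, which plays the role of the discount factor.
Cooperation requires 9/10·p ≥ (20−5)/(20−3) = 15/17, hence p ≥ 50/51.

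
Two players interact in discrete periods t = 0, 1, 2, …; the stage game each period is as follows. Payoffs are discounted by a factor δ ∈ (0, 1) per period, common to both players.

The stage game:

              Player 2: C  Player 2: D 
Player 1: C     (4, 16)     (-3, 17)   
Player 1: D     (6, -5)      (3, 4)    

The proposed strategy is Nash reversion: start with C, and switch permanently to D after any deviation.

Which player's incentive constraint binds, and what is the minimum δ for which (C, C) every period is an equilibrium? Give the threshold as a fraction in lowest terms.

Player 1; δ ≥ 2/3

Player 1's threshold: (6−4)/(6−3) = 2/3.
Player 2's threshold: (17−16)/(17−4) = 1/13.
2/3 > 1/13, so Player 1 binds and δ* = 2/3.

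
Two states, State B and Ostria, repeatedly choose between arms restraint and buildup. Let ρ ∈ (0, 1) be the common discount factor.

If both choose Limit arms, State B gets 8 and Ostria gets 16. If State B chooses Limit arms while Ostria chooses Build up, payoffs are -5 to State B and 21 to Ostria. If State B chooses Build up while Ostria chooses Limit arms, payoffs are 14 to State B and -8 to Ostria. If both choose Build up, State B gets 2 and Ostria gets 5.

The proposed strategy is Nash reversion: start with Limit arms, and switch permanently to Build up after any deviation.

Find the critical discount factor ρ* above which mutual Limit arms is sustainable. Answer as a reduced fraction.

1/2

For State B: deviation gain 14−8 = 6, per-period punishment loss 8−2 = 6. IC gives ρ ≥ 6/12 = 1/2.
For Ostria: gain 5, loss 11 per period, so ρ ≥ 5/16.
The tighter constraint is State B's, so cooperation needs ρ ≥ 1/2.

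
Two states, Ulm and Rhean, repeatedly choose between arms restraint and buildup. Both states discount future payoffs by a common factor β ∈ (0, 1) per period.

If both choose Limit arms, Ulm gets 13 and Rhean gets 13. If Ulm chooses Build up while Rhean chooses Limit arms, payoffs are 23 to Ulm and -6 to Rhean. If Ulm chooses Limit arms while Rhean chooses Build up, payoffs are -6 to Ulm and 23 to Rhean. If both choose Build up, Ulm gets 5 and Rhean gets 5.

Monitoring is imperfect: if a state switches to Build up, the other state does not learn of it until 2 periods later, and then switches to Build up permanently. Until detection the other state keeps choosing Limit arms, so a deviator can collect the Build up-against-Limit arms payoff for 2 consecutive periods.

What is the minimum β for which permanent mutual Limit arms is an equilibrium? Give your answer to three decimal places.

0.745

A deviator earns 23 for 2 periods, then 5 forever; cooperating earns 13 forever. Multiplying the IC by (1−β):
13 ≥ 23(1−β^2) + 5β^2, so 18·β^2 ≥ 10 and β^2 ≥ 5/9.
β ≥ (5/9)^(1/2) ≈ 0.745.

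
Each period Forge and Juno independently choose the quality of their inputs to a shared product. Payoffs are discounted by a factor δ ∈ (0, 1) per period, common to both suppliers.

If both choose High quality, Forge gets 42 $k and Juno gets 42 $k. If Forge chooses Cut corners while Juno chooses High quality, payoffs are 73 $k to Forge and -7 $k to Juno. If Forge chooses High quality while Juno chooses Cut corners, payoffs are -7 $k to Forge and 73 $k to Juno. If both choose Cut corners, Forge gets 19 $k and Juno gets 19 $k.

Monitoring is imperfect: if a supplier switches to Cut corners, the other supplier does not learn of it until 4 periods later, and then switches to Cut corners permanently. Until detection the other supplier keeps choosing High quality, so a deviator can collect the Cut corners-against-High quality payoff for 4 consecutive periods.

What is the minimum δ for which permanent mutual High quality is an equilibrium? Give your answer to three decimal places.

Deviating for the 4 undetected periods gains 73−42 = 31 per period over cooperation, then loses 42−19 = 23 per period forever once punishment starts.
Gain: 31(1 + δ + … + δ^3); loss: 23·δ^4/(1−δ).
No profitable deviation ⇔ 31(1−δ^4) ≤ 23·δ^4, i.e. δ^4 ≥ 31/(31+23) = 31/54.
Hence δ ≥ (31/54)^(1/4) ≈ 0.870.

0.870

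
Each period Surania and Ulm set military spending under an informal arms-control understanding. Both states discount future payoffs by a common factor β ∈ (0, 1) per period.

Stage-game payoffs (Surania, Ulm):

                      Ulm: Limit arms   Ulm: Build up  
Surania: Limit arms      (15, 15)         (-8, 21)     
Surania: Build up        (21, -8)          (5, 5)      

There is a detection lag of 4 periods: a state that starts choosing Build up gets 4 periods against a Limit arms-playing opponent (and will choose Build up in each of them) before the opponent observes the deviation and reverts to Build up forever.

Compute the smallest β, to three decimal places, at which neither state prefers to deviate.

The best deviation is to choose Build up for all 4 undetected periods, earning 21 each, then 5 forever once detected.
Deviation value: 21(1−β^4)/(1−β) + 5β^4/(1−β); cooperation value: 15/(1−β).
IC: 15 ≥ 21(1−β^4) + 5β^4 = 21 − 16β^4.
So β^4 ≥ 6/16 = 3/8, giving β ≥ (3/8)^(1/4) ≈ 0.783.

0.783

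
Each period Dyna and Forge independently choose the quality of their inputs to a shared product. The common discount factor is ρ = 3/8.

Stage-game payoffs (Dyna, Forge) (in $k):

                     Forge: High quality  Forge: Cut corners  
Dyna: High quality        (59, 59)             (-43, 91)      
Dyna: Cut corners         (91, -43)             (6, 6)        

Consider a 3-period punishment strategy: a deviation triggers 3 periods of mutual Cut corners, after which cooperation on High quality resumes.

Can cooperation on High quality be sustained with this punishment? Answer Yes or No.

IC: ρ+…+ρ^3 ≥ (91−59)/(59−6) = 32/53.
At ρ = 3/8: partial sum = 0.5684 < 0.6038. Cooperation not sustainable.

No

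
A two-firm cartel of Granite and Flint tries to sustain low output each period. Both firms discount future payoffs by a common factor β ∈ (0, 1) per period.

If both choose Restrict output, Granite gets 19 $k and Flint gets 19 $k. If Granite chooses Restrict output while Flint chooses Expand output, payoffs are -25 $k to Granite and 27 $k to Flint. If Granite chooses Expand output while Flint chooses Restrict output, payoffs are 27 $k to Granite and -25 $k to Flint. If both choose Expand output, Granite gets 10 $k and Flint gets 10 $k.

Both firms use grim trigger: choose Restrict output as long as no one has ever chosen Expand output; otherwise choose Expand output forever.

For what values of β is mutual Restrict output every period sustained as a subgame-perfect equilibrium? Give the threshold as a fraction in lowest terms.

19/(1−β) ≥ 27 + 10β/(1−β)
19 ≥ 27 − 17β
β ≥ 8/17.

8/17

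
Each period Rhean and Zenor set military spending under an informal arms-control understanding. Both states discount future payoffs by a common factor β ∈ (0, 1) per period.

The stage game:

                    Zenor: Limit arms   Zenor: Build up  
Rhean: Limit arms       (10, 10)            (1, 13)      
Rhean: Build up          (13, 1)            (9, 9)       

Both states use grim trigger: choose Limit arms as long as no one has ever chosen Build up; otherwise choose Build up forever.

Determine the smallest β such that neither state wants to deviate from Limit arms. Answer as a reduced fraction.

10/(1−β) ≥ 13 + 9β/(1−β)
10 ≥ 13 − 4β
β ≥ 3/4.

3/4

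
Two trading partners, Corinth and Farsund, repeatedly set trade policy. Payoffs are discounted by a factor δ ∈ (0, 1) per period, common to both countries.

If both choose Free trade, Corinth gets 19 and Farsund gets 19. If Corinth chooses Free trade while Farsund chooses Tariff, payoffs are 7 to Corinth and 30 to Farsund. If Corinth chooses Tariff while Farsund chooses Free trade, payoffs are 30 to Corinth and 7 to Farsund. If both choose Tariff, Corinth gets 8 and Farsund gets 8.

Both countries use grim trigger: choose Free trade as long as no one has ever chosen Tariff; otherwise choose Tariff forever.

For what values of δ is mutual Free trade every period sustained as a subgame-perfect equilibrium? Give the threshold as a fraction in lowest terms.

1/2

19/(1−δ) ≥ 30 + 8δ/(1−δ)
19 ≥ 30 − 22δ
δ ≥ 11/22 = 1/2.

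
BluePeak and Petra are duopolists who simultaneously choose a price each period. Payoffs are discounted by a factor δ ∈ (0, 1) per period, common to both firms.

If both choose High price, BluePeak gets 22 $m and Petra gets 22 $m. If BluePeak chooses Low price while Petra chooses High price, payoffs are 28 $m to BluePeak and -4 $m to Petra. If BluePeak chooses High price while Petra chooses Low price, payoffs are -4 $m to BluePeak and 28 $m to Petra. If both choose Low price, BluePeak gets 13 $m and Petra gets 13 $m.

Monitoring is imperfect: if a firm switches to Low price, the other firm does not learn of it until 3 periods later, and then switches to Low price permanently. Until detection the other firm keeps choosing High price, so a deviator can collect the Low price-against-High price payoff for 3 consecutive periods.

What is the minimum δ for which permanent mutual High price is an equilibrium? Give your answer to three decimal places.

A deviator earns 28 for 3 periods, then 13 forever; cooperating earns 22 forever. Multiplying the IC by (1−δ):
22 ≥ 28(1−δ^3) + 13δ^3, so 15·δ^3 ≥ 6 and δ^3 ≥ 2/5.
δ ≥ (2/5)^(1/3) ≈ 0.737.

0.737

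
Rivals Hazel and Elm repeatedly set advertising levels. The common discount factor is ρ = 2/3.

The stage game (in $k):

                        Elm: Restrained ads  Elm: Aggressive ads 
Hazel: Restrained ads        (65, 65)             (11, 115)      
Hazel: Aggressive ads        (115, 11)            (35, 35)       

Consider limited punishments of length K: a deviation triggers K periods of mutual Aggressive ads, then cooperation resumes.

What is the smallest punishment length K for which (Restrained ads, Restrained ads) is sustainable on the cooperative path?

5

IC: ρ(1−ρ^K)/(1−ρ) ≥ (115−65)/(65−35) = 5/3.
With ρ = 2/3: need 1 − ρ^K ≥ 5/3·(1−2/3)/(2/3), i.e. ρ^K ≤ 0.1667.
Since (2/3)^4 = 0.1975 and (2/3)^5 = 0.1317, the smallest such K is 5.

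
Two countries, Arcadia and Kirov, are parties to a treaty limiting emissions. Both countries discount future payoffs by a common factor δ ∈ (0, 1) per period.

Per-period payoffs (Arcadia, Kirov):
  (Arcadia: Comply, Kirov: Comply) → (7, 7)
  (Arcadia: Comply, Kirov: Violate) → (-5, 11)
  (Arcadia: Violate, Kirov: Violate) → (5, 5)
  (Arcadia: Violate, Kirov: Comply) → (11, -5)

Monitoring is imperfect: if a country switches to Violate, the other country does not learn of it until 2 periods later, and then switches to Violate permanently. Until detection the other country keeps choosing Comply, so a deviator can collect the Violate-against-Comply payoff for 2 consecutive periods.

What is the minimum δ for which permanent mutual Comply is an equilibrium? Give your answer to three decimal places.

Deviating for the 2 undetected periods gains 11−7 = 4 per period over cooperation, then loses 7−5 = 2 per period forever once punishment starts.
Gain: 4(1 + δ + … + δ^1); loss: 2·δ^2/(1−δ).
No profitable deviation ⇔ 4(1−δ^2) ≤ 2·δ^2, i.e. δ^2 ≥ 4/(4+2) = 2/3.
Hence δ ≥ (2/3)^(1/2) ≈ 0.816.

0.816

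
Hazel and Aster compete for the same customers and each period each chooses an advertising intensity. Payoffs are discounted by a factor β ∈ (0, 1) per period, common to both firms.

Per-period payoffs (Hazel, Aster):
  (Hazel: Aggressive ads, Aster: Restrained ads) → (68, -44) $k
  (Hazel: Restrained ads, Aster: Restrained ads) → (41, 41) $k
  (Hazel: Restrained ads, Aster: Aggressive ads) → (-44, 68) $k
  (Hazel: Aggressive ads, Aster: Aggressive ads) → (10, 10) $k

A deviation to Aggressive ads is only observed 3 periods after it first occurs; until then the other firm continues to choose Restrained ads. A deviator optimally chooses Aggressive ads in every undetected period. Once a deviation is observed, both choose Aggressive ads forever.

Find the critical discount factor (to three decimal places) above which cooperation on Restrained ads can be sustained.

0.775

Deviating for the 3 undetected periods gains 68−41 = 27 per period over cooperation, then loses 41−10 = 31 per period forever once punishment starts.
Gain: 27(1 + β + … + β^2); loss: 31·β^3/(1−β).
No profitable deviation ⇔ 27(1−β^3) ≤ 31·β^3, i.e. β^3 ≥ 27/(27+31) = 27/58.
Hence β ≥ (27/58)^(1/3) ≈ 0.775.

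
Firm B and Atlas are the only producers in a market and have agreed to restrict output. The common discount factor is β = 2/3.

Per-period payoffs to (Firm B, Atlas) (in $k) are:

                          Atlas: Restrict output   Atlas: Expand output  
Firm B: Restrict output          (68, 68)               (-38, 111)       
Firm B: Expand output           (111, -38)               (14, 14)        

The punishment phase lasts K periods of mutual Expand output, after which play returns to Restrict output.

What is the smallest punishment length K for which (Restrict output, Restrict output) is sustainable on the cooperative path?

IC: β(1−β^K)/(1−β) ≥ (111−68)/(68−14) = 43/54.
With β = 2/3: need 1 − β^K ≥ 43/54·(1−2/3)/(2/3), i.e. β^K ≤ 0.6019.
Since (2/3)^1 = 0.6667 and (2/3)^2 = 0.4444, the smallest such K is 2.

2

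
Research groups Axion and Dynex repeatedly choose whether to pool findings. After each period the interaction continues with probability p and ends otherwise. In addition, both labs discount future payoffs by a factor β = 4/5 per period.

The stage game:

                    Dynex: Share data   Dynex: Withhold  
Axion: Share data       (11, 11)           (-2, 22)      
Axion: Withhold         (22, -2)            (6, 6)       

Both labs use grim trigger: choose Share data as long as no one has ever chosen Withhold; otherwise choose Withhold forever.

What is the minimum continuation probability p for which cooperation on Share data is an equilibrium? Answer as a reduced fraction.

Expected continuation weight on next period's payoff is β·p = 4/5·p, which plays the role of the discount factor.
Cooperation requires 4/5·p ≥ (22−11)/(22−6) = 11/16, hence p ≥ 55/64.

55/64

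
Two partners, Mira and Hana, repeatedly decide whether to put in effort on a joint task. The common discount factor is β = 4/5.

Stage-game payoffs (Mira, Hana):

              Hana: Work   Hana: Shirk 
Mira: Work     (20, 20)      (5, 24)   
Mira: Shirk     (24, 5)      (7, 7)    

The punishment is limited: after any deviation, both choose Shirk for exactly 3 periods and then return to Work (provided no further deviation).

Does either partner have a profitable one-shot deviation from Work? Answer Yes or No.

Comparing payoff streams over the 4 periods until play realigns: cooperate → 20(1+β+…+β^3); deviate → 24 + 7(β+…+β^3).
Cooperation is sustained iff (20−7)(β+…+β^3) ≥ 24−20.
β+…+β^3 = 4/5·(1−(4/5)^3)/(1−4/5) = 1.9520, and (24−20)/(20−7) = 0.3077.
1.9520 ≥ 0.3077, so cooperation is sustainable.

No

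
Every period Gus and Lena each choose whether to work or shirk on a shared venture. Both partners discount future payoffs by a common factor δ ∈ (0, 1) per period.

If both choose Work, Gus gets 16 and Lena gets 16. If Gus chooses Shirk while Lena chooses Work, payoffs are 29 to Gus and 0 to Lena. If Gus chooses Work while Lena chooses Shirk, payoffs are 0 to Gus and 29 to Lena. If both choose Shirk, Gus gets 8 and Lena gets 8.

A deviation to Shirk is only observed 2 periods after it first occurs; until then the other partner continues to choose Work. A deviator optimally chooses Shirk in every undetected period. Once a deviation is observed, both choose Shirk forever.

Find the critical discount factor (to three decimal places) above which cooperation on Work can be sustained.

0.787

Deviating for the 2 undetected periods gains 29−16 = 13 per period over cooperation, then loses 16−8 = 8 per period forever once punishment starts.
Gain: 13(1 + δ + … + δ^1); loss: 8·δ^2/(1−δ).
No profitable deviation ⇔ 13(1−δ^2) ≤ 8·δ^2, i.e. δ^2 ≥ 13/(13+8) = 13/21.
Hence δ ≥ (13/21)^(1/2) ≈ 0.787.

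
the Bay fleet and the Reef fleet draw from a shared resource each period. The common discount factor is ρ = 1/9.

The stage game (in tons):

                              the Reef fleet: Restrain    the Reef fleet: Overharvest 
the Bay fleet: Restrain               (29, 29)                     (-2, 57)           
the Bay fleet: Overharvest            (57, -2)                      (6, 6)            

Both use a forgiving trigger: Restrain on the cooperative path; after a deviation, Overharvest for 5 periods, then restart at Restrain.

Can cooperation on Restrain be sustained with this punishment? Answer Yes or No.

No

A one-shot deviation gives 57 now, then 6 for 5 periods, then back to 29.
Gain from deviating: (57−29) today; loss: (29−6) in each of the next 5 periods.
No-deviation condition: (29−6)(ρ+…+ρ^5) ≥ 57−29, i.e. ρ+…+ρ^5 ≥ 28/23.
At ρ = 1/9: ρ+…+ρ^5 = 0.1250 < 1.2174.
So cooperation is not sustainable.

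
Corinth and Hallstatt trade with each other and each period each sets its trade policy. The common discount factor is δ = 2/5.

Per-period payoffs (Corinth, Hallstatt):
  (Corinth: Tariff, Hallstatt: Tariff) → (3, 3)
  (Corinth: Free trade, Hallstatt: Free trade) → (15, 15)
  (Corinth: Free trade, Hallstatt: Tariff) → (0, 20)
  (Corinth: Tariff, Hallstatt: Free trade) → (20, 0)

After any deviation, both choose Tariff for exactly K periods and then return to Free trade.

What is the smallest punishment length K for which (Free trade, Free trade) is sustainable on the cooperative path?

2

Need Σ_{k=1}^{K} δ^k ≥ (20−15)/(15−3) = 0.4167 at δ = 2/5.
At K = 1 the sum is 0.4000 < 0.4167; at K = 2 it is 0.5600 ≥ 0.4167.
So the minimum punishment length is K = 2.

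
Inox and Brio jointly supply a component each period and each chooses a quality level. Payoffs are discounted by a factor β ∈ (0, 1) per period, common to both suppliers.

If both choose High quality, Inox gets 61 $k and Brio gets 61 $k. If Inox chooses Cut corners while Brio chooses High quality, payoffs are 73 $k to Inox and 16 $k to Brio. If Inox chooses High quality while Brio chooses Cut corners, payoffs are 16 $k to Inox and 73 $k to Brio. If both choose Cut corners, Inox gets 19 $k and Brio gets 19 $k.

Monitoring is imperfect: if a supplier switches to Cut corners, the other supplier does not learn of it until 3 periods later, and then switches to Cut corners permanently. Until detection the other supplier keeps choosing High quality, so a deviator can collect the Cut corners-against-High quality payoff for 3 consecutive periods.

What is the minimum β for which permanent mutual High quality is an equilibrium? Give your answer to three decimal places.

Deviating for the 3 undetected periods gains 73−61 = 12 per period over cooperation, then loses 61−19 = 42 per period forever once punishment starts.
Gain: 12(1 + β + … + β^2); loss: 42·β^3/(1−β).
No profitable deviation ⇔ 12(1−β^3) ≤ 42·β^3, i.e. β^3 ≥ 12/(12+42) = 2/9.
Hence β ≥ (2/9)^(1/3) ≈ 0.606.

0.606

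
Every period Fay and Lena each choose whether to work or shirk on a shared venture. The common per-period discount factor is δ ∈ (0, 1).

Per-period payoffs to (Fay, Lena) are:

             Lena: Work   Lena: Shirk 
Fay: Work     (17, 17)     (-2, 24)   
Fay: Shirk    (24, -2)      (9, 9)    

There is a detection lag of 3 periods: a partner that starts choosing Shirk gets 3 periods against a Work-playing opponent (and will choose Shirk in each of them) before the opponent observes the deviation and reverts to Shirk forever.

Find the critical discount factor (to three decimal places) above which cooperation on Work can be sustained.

0.776

Deviating for the 3 undetected periods gains 24−17 = 7 per period over cooperation, then loses 17−9 = 8 per period forever once punishment starts.
Gain: 7(1 + δ + … + δ^2); loss: 8·δ^3/(1−δ).
No profitable deviation ⇔ 7(1−δ^3) ≤ 8·δ^3, i.e. δ^3 ≥ 7/(7+8) = 7/15.
Hence δ ≥ (7/15)^(1/3) ≈ 0.776.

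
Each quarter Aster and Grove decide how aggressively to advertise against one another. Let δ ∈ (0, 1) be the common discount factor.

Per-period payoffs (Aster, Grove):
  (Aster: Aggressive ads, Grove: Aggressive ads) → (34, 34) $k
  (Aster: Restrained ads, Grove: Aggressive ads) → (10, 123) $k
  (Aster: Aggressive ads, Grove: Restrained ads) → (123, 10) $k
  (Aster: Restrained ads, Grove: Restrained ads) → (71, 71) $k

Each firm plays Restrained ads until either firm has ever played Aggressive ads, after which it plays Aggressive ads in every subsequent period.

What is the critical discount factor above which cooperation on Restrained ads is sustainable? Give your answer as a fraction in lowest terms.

71/(1−δ) ≥ 123 + 34δ/(1−δ)
71 ≥ 123 − 89δ
δ ≥ 52/89.

52/89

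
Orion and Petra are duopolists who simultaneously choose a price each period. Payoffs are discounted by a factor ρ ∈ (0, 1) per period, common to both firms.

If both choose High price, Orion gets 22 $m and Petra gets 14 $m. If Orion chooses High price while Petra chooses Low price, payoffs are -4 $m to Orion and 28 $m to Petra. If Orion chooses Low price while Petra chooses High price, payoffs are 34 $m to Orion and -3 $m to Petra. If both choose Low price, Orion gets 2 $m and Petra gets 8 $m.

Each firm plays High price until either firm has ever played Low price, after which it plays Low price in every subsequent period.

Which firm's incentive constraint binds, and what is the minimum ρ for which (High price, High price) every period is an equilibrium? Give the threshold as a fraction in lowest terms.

Petra; ρ ≥ 7/10

Orion's threshold: (34−22)/(34−2) = 3/8.
Petra's threshold: (28−14)/(28−8) = 7/10.
3/8 < 7/10, so Petra binds and ρ* = 7/10.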